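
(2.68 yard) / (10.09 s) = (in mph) 0.5433. Check: 1 yard = 0.9144 m, so 2.68 yard = 2.68 * 0.9144 = 2.450592 m. 10.09 s is already in s. Combine: 2.450592 m / 10.09 s = 0.24287334 m/s. 1 mph = 0.44704 m/s, so 0.24287334 m/s = 0.24287334 / 0.44704 = 0.54329219 mph ≈ 0.5433 mph (4 s.f.).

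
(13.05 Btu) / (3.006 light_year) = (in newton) 1 Btu = 1055.0559 J, so 13.05 Btu = 13.05 * 1055.0559 = 13768.479 J. 1 light_year = 9.4607305e+15 m, so 3.006 light_year = 3.006 * 9.4607305e+15 = 2.8438956e+16 m. Combine: 13768.479 J / 2.8438956e+16 m = 4.8414151e-13 N. 4.8414151e-13 N = 4.8414151e-13 newton ≈ 4.841e-13 newton (4 s.f.). Final answer: 4.841e-13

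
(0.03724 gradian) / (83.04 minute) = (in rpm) 1.121e-06. Check: 1 gradian = 0.015707963 rad, so 0.03724 gradian = 0.03724 * 0.015707963 = 0.00058496455 rad. 1 minute = 60 s, so 83.04 minute = 83.04 * 60 = 4982.4 s. Combine: 0.00058496455 rad / 4982.4 s = 1.1740618e-07 rad/s. 1 rpm = 0.10471976 rad/s, so 1.1740618e-07 rad/s = 1.1740618e-07 / 0.10471976 = 1.1211464e-06 rpm ≈ 1.121e-06 rpm (4 s.f.).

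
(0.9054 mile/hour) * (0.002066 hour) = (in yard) 1 mile/hour = 0.44704 m/s, so 0.9054 mile/hour = 0.9054 * 0.44704 = 0.40475002 m/s. 1 hour = 3600 s, so 0.002066 hour = 0.002066 * 3600 = 7.4376 s. Combine: 0.40475002 m/s * 7.4376 s = 3.0103687 m. 1 yard = 0.9144 m, so 3.0103687 m = 3.0103687 / 0.9144 = 3.2921793 yard ≈ 3.292 yard (4 s.f.). Final answer: 3.292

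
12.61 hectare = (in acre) 1 hectare = 10000 m^2, so 12.61 hectare = 12.61 * 10000 = 126100 m^2. 1 acre = 4046.8564 m^2, so 126100 m^2 = 126100 / 4046.8564 = 31.159989 acre ≈ 31.16 acre (4 s.f.). Final answer: 31.16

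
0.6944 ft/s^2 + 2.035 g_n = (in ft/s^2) 1 ft/s^2 = 0.3048 m/s^2, so 0.6944 ft/s^2 = 0.6944 * 0.3048 = 0.21165312 m/s^2. 1 g_n = 9.80665 m/s^2, so 2.035 g_n = 2.035 * 9.80665 = 19.956533 m/s^2. Sum: 0.21165312 + 19.956533 = 20.168186 m/s^2. 1 ft/s^2 = 0.3048 m/s^2, so 20.168186 m/s^2 = 20.168186 / 0.3048 = 66.168589 ft/s^2 ≈ 66.17 ft/s^2 (4 s.f.). Final answer: 66.17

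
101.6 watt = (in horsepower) 0.1362. Check: 101.6 watt = 101.6 W. 1 horsepower = 745.69987 W, so 101.6 W = 101.6 / 745.69987 = 0.13624784 horsepower ≈ 0.1362 horsepower (4 s.f.).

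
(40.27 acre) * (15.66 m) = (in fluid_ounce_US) 1 acre = 4046.8564 m^2, so 40.27 acre = 40.27 * 4046.8564 = 162966.91 m^2. 15.66 m is already in m. Combine: 162966.91 m^2 * 15.66 m = 2552061.8 m^3. 1 fluid_ounce_US = 2.957353e-05 m^3, so 2552061.8 m^3 = 2552061.8 / 2.957353e-05 = 8.6295475e+10 fluid_ounce_US ≈ 8.63e+10 fluid_ounce_US (4 s.f.). Final answer: 8.63e+10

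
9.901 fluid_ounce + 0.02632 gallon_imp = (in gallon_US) 0.109. Check: 1 fluid_ounce = 2.957353e-05 m^3, so 9.901 fluid_ounce = 9.901 * 2.957353e-05 = 0.00029280752 m^3. 1 gallon_imp = 0.00454609 m^3, so 0.02632 gallon_imp = 0.02632 * 0.00454609 = 0.00011965309 m^3. Sum: 0.00029280752 + 0.00011965309 = 0.0004124606 m^3. 1 gallon_US = 0.0037854118 m^3, so 0.0004124606 m^3 = 0.0004124606 / 0.0037854118 = 0.10896056 gallon_US ≈ 0.109 gallon_US (4 s.f.).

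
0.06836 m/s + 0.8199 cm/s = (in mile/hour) 0.06836 m/s is already in m/s. 1 cm/s = 0.01 m/s, so 0.8199 cm/s = 0.8199 * 0.01 = 0.008199 m/s. Sum: 0.06836 + 0.008199 = 0.076559 m/s. 1 mile/hour = 0.44704 m/s, so 0.076559 m/s = 0.076559 / 0.44704 = 0.17125761 mile/hour ≈ 0.1713 mile/hour (4 s.f.). Final answer: 0.1713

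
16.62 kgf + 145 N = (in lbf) 69.24. Check: 1 kgf = 9.80665 N, so 16.62 kgf = 16.62 * 9.80665 = 162.98652 N. 145 N is already in N. Sum: 162.98652 + 145 = 307.98652 N. 1 lbf = 4.4482216 N, so 307.98652 N = 307.98652 / 4.4482216 = 69.238125 lbf ≈ 69.24 lbf (4 s.f.).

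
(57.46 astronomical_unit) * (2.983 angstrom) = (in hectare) 1 astronomical_unit = 1.4959787e+11 m, so 57.46 astronomical_unit = 57.46 * 1.4959787e+11 = 8.5958937e+12 m. 1 angstrom = 1e-10 m, so 2.983 angstrom = 2.983 * 1e-10 = 2.983e-10 m. Combine: 8.5958937e+12 m * 2.983e-10 m = 2564.1551 m^2. 1 hectare = 10000 m^2, so 2564.1551 m^2 = 2564.1551 / 10000 = 0.25641551 hectare ≈ 0.2564 hectare (4 s.f.). Final answer: 0.2564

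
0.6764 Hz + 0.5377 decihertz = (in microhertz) 7.302e+05. Check: 0.6764 Hz is already in Hz. 1 decihertz = 0.1 Hz, so 0.5377 decihertz = 0.5377 * 0.1 = 0.05377 Hz. Sum: 0.6764 + 0.05377 = 0.73017 Hz. 1 microhertz = 1e-06 Hz, so 0.73017 Hz = 0.73017 / 1e-06 = 730170 microhertz ≈ 7.302e+05 microhertz (4 s.f.).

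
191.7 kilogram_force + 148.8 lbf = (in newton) 1 kilogram_force = 9.80665 N, so 191.7 kilogram_force = 191.7 * 9.80665 = 1879.9348 N. 1 lbf = 4.4482216 N, so 148.8 lbf = 148.8 * 4.4482216 = 661.89538 N. Sum: 1879.9348 + 661.89538 = 2541.8302 N. 2541.8302 N = 2541.8302 newton ≈ 2542 newton (4 s.f.). Final answer: 2542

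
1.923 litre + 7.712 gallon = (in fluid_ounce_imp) 1095. Check: 1 litre = 0.001 m^3, so 1.923 litre = 1.923 * 0.001 = 0.001923 m^3. 1 gallon = 0.0037854118 m^3, so 7.712 gallon = 7.712 * 0.0037854118 = 0.029193096 m^3. Sum: 0.001923 + 0.029193096 = 0.031116096 m^3. 1 fluid_ounce_imp = 2.8413063e-05 m^3, so 0.031116096 m^3 = 0.031116096 / 2.8413063e-05 = 1095.1335 fluid_ounce_imp ≈ 1095 fluid_ounce_imp (4 s.f.).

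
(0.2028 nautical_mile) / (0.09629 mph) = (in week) 0.01443. Check: 1 nautical_mile = 1852 m, so 0.2028 nautical_mile = 0.2028 * 1852 = 375.5856 m. 1 mph = 0.44704 m/s, so 0.09629 mph = 0.09629 * 0.44704 = 0.043045482 m/s. Combine: 375.5856 m / 0.043045482 m/s = 8725.32 s. 1 week = 604800 s, so 8725.32 s = 8725.32 / 604800 = 0.014426786 week ≈ 0.01443 week (4 s.f.).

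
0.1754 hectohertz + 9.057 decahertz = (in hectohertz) 1.081. Check: 1 hectohertz = 100 Hz, so 0.1754 hectohertz = 0.1754 * 100 = 17.54 Hz. 1 decahertz = 10 Hz, so 9.057 decahertz = 9.057 * 10 = 90.57 Hz. Sum: 17.54 + 90.57 = 108.11 Hz. 1 hectohertz = 100 Hz, so 108.11 Hz = 108.11 / 100 = 1.0811 hectohertz ≈ 1.081 hectohertz (4 s.f.).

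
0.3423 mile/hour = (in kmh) 1 mile/hour = 0.44704 m/s, so 0.3423 mile/hour = 0.3423 * 0.44704 = 0.15302179 m/s. 1 kmh = 0.27777778 m/s, so 0.15302179 m/s = 0.15302179 / 0.27777778 = 0.55087845 kmh ≈ 0.5509 kmh (4 s.f.). Final answer: 0.5509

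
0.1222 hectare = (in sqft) 1 hectare = 10000 m^2, so 0.1222 hectare = 0.1222 * 10000 = 1222 m^2. 1 sqft = 0.09290304 m^2, so 1222 m^2 = 1222 / 0.09290304 = 13153.499 sqft ≈ 1.315e+04 sqft (4 s.f.). Final answer: 1.315e+04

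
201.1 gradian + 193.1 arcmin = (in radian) 1 gradian = 0.015707963 rad, so 201.1 gradian = 201.1 * 0.015707963 = 3.1588714 rad. 1 arcmin = 0.00029088821 rad, so 193.1 arcmin = 193.1 * 0.00029088821 = 0.056170513 rad. Sum: 3.1588714 + 0.056170513 = 3.2150419 rad. 3.2150419 rad = 3.2150419 radian ≈ 3.215 radian (4 s.f.). Final answer: 3.215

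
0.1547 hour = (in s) 556.9. Check: 1 hour = 3600 s, so 0.1547 hour = 0.1547 * 3600 = 556.92 s. Result: 556.92 s ≈ 556.9 s (4 s.f.).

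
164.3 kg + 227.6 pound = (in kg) 164.3 kg is already in kg. 1 pound = 0.45359237 kg, so 227.6 pound = 227.6 * 0.45359237 = 103.23762 kg. Sum: 164.3 + 103.23762 = 267.53762 kg. Result: 267.53762 kg ≈ 267.5 kg (4 s.f.). Final answer: 267.5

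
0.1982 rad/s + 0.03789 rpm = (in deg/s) 0.1982 rad/s is already in rad/s. 1 rpm = 0.10471976 rad/s, so 0.03789 rpm = 0.03789 * 0.10471976 = 0.0039678315 rad/s. Sum: 0.1982 + 0.0039678315 = 0.20216783 rad/s. 1 deg/s = 0.017453293 rad/s, so 0.20216783 rad/s = 0.20216783 / 0.017453293 = 11.583363 deg/s ≈ 11.58 deg/s (4 s.f.). Final answer: 11.58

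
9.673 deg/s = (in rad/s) 1 deg/s = 0.017453293 rad/s, so 9.673 deg/s = 9.673 * 0.017453293 = 0.1688257 rad/s. Result: 0.1688257 rad/s ≈ 0.1688 rad/s (4 s.f.). Final answer: 0.1688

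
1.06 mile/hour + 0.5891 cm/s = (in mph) 1 mile/hour = 0.44704 m/s, so 1.06 mile/hour = 1.06 * 0.44704 = 0.4738624 m/s. 1 cm/s = 0.01 m/s, so 0.5891 cm/s = 0.5891 * 0.01 = 0.005891 m/s. Sum: 0.4738624 + 0.005891 = 0.4797534 m/s. 1 mph = 0.44704 m/s, so 0.4797534 m/s = 0.4797534 / 0.44704 = 1.0731778 mph ≈ 1.073 mph (4 s.f.). Final answer: 1.073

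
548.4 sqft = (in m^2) 1 sqft = 0.09290304 m^2, so 548.4 sqft = 548.4 * 0.09290304 = 50.948027 m^2. Result: 50.948027 m^2 ≈ 50.95 m^2 (4 s.f.). Final answer: 50.95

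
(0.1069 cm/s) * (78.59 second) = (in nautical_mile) 1 cm/s = 0.01 m/s, so 0.1069 cm/s = 0.1069 * 0.01 = 0.001069 m/s. 78.59 second = 78.59 s. Combine: 0.001069 m/s * 78.59 s = 0.08401271 m. 1 nautical_mile = 1852 m, so 0.08401271 m = 0.08401271 / 1852 = 4.5363234e-05 nautical_mile ≈ 4.536e-05 nautical_mile (4 s.f.). Final answer: 4.536e-05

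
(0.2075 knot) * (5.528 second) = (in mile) 0.0003667. Check: 1 knot = 0.51444444 m/s, so 0.2075 knot = 0.2075 * 0.51444444 = 0.10674722 m/s. 5.528 second = 5.528 s. Combine: 0.10674722 m/s * 5.528 s = 0.59009864 m. 1 mile = 1609.344 m, so 0.59009864 m = 0.59009864 / 1609.344 = 0.0003666703 mile ≈ 0.0003667 mile (4 s.f.).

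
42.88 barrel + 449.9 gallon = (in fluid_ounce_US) 2.881e+05. Check: 1 barrel = 0.15898729 m^3, so 42.88 barrel = 42.88 * 0.15898729 = 6.8173752 m^3. 1 gallon = 0.0037854118 m^3, so 449.9 gallon = 449.9 * 0.0037854118 = 1.7030568 m^3. Sum: 6.8173752 + 1.7030568 = 8.520432 m^3. 1 fluid_ounce_US = 2.957353e-05 m^3, so 8.520432 m^3 = 8.520432 / 2.957353e-05 = 288110.08 fluid_ounce_US ≈ 2.881e+05 fluid_ounce_US (4 s.f.).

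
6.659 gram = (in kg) 0.006659. Check: 1 gram = 0.001 kg, so 6.659 gram = 6.659 * 0.001 = 0.006659 kg. Result: 0.006659 kg.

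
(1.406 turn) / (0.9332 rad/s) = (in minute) 1 turn = 6.2831853 rad, so 1.406 turn = 1.406 * 6.2831853 = 8.8341585 rad. 0.9332 rad/s is already in rad/s. Combine: 8.8341585 rad / 0.9332 rad/s = 9.4665222 s. 1 minute = 60 s, so 9.4665222 s = 9.4665222 / 60 = 0.15777537 minute ≈ 0.1578 minute (4 s.f.). Final answer: 0.1578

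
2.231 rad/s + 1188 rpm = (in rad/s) 2.231 rad/s is already in rad/s. 1 rpm = 0.10471976 rad/s, so 1188 rpm = 1188 * 0.10471976 = 124.40707 rad/s. Sum: 2.231 + 124.40707 = 126.63807 rad/s. Result: 126.63807 rad/s ≈ 126.6 rad/s (4 s.f.). Final answer: 126.6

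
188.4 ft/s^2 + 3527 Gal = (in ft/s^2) 304.1. Check: 1 ft/s^2 = 0.3048 m/s^2, so 188.4 ft/s^2 = 188.4 * 0.3048 = 57.42432 m/s^2. 1 Gal = 0.01 m/s^2, so 3527 Gal = 3527 * 0.01 = 35.27 m/s^2. Sum: 57.42432 + 35.27 = 92.69432 m/s^2. 1 ft/s^2 = 0.3048 m/s^2, so 92.69432 m/s^2 = 92.69432 / 0.3048 = 304.11522 ft/s^2 ≈ 304.1 ft/s^2 (4 s.f.).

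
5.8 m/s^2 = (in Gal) 1 Gal = 0.01 m/s^2, so 5.8 m/s^2 = 5.8 / 0.01 = 580 Gal. Final answer: 580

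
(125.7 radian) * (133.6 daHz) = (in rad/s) 1.679e+05. Check: 125.7 radian = 125.7 rad. 1 daHz = 10 Hz, so 133.6 daHz = 133.6 * 10 = 1336 Hz. Combine: 125.7 rad * 1336 Hz = 167935.2 rad/s. Result: 167935.2 rad/s ≈ 1.679e+05 rad/s (4 s.f.).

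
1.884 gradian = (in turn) 1 gradian = 0.015707963 rad, so 1.884 gradian = 1.884 * 0.015707963 = 0.029593803 rad. 1 turn = 6.2831853 rad, so 0.029593803 rad = 0.029593803 / 6.2831853 = 0.00471 turn. Final answer: 0.00471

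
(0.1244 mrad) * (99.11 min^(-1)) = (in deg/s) 1 mrad = 0.001 rad, so 0.1244 mrad = 0.1244 * 0.001 = 0.0001244 rad. 1 min^(-1) = 0.016666667 Hz, so 99.11 min^(-1) = 99.11 * 0.016666667 = 1.6518333 Hz. Combine: 0.0001244 rad * 1.6518333 Hz = 0.00020548807 rad/s. 1 deg/s = 0.017453293 rad/s, so 0.00020548807 rad/s = 0.00020548807 / 0.017453293 = 0.011773599 deg/s ≈ 0.01177 deg/s (4 s.f.). Final answer: 0.01177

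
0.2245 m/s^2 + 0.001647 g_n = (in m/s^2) 0.2407. Check: 0.2245 m/s^2 is already in m/s^2. 1 g_n = 9.80665 m/s^2, so 0.001647 g_n = 0.001647 * 9.80665 = 0.016151553 m/s^2. Sum: 0.2245 + 0.016151553 = 0.24065155 m/s^2. Result: 0.24065155 m/s^2 ≈ 0.2407 m/s^2 (4 s.f.).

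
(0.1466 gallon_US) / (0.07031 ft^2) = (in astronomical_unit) 5.679e-13. Check: 1 gallon_US = 0.0037854118 m^3, so 0.1466 gallon_US = 0.1466 * 0.0037854118 = 0.00055494137 m^3. 1 ft^2 = 0.09290304 m^2, so 0.07031 ft^2 = 0.07031 * 0.09290304 = 0.0065320127 m^2. Combine: 0.00055494137 m^3 / 0.0065320127 m^2 = 0.084957178 m. 1 astronomical_unit = 1.4959787e+11 m, so 0.084957178 m = 0.084957178 / 1.4959787e+11 = 5.6790366e-13 astronomical_unit ≈ 5.679e-13 astronomical_unit (4 s.f.).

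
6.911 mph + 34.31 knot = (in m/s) 20.74. Check: 1 mph = 0.44704 m/s, so 6.911 mph = 6.911 * 0.44704 = 3.0894934 m/s. 1 knot = 0.51444444 m/s, so 34.31 knot = 34.31 * 0.51444444 = 17.650589 m/s. Sum: 3.0894934 + 17.650589 = 20.740082 m/s. Result: 20.740082 m/s ≈ 20.74 m/s (4 s.f.).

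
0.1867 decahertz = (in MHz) 1 decahertz = 10 Hz, so 0.1867 decahertz = 0.1867 * 10 = 1.867 Hz. 1 MHz = 1000000 Hz, so 1.867 Hz = 1.867 / 1000000 = 1.867e-06 MHz. Final answer: 1.867e-06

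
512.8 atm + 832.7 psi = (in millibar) 1 atm = 101325 Pa, so 512.8 atm = 512.8 * 101325 = 51959460 Pa. 1 psi = 6894.7573 Pa, so 832.7 psi = 832.7 * 6894.7573 = 5741264.4 Pa. Sum: 51959460 + 5741264.4 = 57700724 Pa. 1 millibar = 100 Pa, so 57700724 Pa = 57700724 / 100 = 577007.24 millibar ≈ 5.77e+05 millibar (4 s.f.). Final answer: 5.77e+05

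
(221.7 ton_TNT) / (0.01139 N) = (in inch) 3.206e+15. Check: 1 ton_TNT = 4.184e+09 J, so 221.7 ton_TNT = 221.7 * 4.184e+09 = 9.275928e+11 J. 0.01139 N is already in N. Combine: 9.275928e+11 J / 0.01139 N = 8.1439227e+13 m. 1 inch = 0.0254 m, so 8.1439227e+13 m = 8.1439227e+13 / 0.0254 = 3.2062688e+15 inch ≈ 3.206e+15 inch (4 s.f.).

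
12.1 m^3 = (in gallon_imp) 1 gallon_imp = 0.00454609 m^3, so 12.1 m^3 = 12.1 / 0.00454609 = 2661.6279 gallon_imp ≈ 2662 gallon_imp (4 s.f.). Final answer: 2662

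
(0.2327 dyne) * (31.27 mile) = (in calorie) 1 dyne = 1e-05 N, so 0.2327 dyne = 0.2327 * 1e-05 = 2.327e-06 N. 1 mile = 1609.344 m, so 31.27 mile = 31.27 * 1609.344 = 50324.187 m. Combine: 2.327e-06 N * 50324.187 m = 0.11710438 J. 1 calorie = 4.184 J, so 0.11710438 J = 0.11710438 / 4.184 = 0.027988619 calorie ≈ 0.02799 calorie (4 s.f.). Final answer: 0.02799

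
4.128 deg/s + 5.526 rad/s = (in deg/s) 1 deg/s = 0.017453293 rad/s, so 4.128 deg/s = 4.128 * 0.017453293 = 0.072047192 rad/s. 5.526 rad/s is already in rad/s. Sum: 0.072047192 + 5.526 = 5.5980472 rad/s. 1 deg/s = 0.017453293 rad/s, so 5.5980472 rad/s = 5.5980472 / 0.017453293 = 320.74448 deg/s ≈ 320.7 deg/s (4 s.f.). Final answer: 320.7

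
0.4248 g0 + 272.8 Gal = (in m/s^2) 6.894. Check: 1 g0 = 9.80665 m/s^2, so 0.4248 g0 = 0.4248 * 9.80665 = 4.1658649 m/s^2. 1 Gal = 0.01 m/s^2, so 272.8 Gal = 272.8 * 0.01 = 2.728 m/s^2. Sum: 4.1658649 + 2.728 = 6.8938649 m/s^2. Result: 6.8938649 m/s^2 ≈ 6.894 m/s^2 (4 s.f.).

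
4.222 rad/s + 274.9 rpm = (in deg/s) 4.222 rad/s is already in rad/s. 1 rpm = 0.10471976 rad/s, so 274.9 rpm = 274.9 * 0.10471976 = 28.787461 rad/s. Sum: 4.222 + 28.787461 = 33.009461 rad/s. 1 deg/s = 0.017453293 rad/s, so 33.009461 rad/s = 33.009461 / 0.017453293 = 1891.3028 deg/s ≈ 1891 deg/s (4 s.f.). Final answer: 1891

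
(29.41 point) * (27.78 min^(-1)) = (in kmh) 1 point = 0.00035277778 m, so 29.41 point = 29.41 * 0.00035277778 = 0.010375194 m. 1 min^(-1) = 0.016666667 Hz, so 27.78 min^(-1) = 27.78 * 0.016666667 = 0.463 Hz. Combine: 0.010375194 m * 0.463 Hz = 0.004803715 m/s. 1 kmh = 0.27777778 m/s, so 0.004803715 m/s = 0.004803715 / 0.27777778 = 0.017293374 kmh ≈ 0.01729 kmh (4 s.f.). Final answer: 0.01729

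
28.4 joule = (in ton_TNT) 6.788e-09. Check: 28.4 joule = 28.4 J. 1 ton_TNT = 4.184e+09 J, so 28.4 J = 28.4 / 4.184e+09 = 6.7877629e-09 ton_TNT ≈ 6.788e-09 ton_TNT (4 s.f.).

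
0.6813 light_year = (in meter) 6.446e+15. Check: 1 light_year = 9.4607305e+15 m, so 0.6813 light_year = 0.6813 * 9.4607305e+15 = 6.4455957e+15 m. 6.4455957e+15 m = 6.4455957e+15 meter ≈ 6.446e+15 meter (4 s.f.).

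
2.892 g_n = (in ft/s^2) 93.05. Check: 1 g_n = 9.80665 m/s^2, so 2.892 g_n = 2.892 * 9.80665 = 28.360832 m/s^2. 1 ft/s^2 = 0.3048 m/s^2, so 28.360832 m/s^2 = 28.360832 / 0.3048 = 93.047348 ft/s^2 ≈ 93.05 ft/s^2 (4 s.f.).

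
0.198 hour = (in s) 712.8. Check: 1 hour = 3600 s, so 0.198 hour = 0.198 * 3600 = 712.8 s. Result: 712.8 s.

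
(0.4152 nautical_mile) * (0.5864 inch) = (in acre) 1 nautical_mile = 1852 m, so 0.4152 nautical_mile = 0.4152 * 1852 = 768.9504 m. 1 inch = 0.0254 m, so 0.5864 inch = 0.5864 * 0.0254 = 0.01489456 m. Combine: 768.9504 m * 0.01489456 m = 11.453178 m^2. 1 acre = 4046.8564 m^2, so 11.453178 m^2 = 11.453178 / 4046.8564 = 0.0028301419 acre ≈ 0.00283 acre (4 s.f.). Final answer: 0.00283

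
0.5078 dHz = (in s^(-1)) 0.05078. Check: 1 dHz = 0.1 Hz, so 0.5078 dHz = 0.5078 * 0.1 = 0.05078 Hz. 0.05078 Hz = 0.05078 s^(-1).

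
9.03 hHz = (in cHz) 1 hHz = 100 Hz, so 9.03 hHz = 9.03 * 100 = 903 Hz. 1 cHz = 0.01 Hz, so 903 Hz = 903 / 0.01 = 90300 cHz ≈ 9.03e+04 cHz (4 s.f.). Final answer: 9.03e+04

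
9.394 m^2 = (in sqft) 101.1. Check: 1 sqft = 0.09290304 m^2, so 9.394 m^2 = 9.394 / 0.09290304 = 101.11617 sqft ≈ 101.1 sqft (4 s.f.).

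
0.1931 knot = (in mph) 0.2222. Check: 1 knot = 0.51444444 m/s, so 0.1931 knot = 0.1931 * 0.51444444 = 0.099339222 m/s. 1 mph = 0.44704 m/s, so 0.099339222 m/s = 0.099339222 / 0.44704 = 0.22221551 mph ≈ 0.2222 mph (4 s.f.).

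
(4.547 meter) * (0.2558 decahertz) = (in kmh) 41.87. Check: 4.547 meter = 4.547 m. 1 decahertz = 10 Hz, so 0.2558 decahertz = 0.2558 * 10 = 2.558 Hz. Combine: 4.547 m * 2.558 Hz = 11.631226 m/s. 1 kmh = 0.27777778 m/s, so 11.631226 m/s = 11.631226 / 0.27777778 = 41.872414 kmh ≈ 41.87 kmh (4 s.f.).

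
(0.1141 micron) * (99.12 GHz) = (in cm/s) 1 micron = 1e-06 m, so 0.1141 micron = 0.1141 * 1e-06 = 1.141e-07 m. 1 GHz = 1e+09 Hz, so 99.12 GHz = 99.12 * 1e+09 = 9.912e+10 Hz. Combine: 1.141e-07 m * 9.912e+10 Hz = 11309.592 m/s. 1 cm/s = 0.01 m/s, so 11309.592 m/s = 11309.592 / 0.01 = 1130959.2 cm/s ≈ 1.131e+06 cm/s (4 s.f.). Final answer: 1.131e+06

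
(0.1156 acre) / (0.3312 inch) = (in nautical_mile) 1 acre = 4046.8564 m^2, so 0.1156 acre = 0.1156 * 4046.8564 = 467.8166 m^2. 1 inch = 0.0254 m, so 0.3312 inch = 0.3312 * 0.0254 = 0.00841248 m. Combine: 467.8166 m^2 / 0.00841248 m = 55609.832 m. 1 nautical_mile = 1852 m, so 55609.832 m = 55609.832 / 1852 = 30.026907 nautical_mile ≈ 30.03 nautical_mile (4 s.f.). Final answer: 30.03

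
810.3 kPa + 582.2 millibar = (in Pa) 1 kPa = 1000 Pa, so 810.3 kPa = 810.3 * 1000 = 810300 Pa. 1 millibar = 100 Pa, so 582.2 millibar = 582.2 * 100 = 58220 Pa. Sum: 810300 + 58220 = 868520 Pa. Result: 868520 Pa ≈ 8.685e+05 Pa (4 s.f.). Final answer: 8.685e+05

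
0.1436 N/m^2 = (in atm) 0.1436 N/m^2 = 0.1436 Pa. 1 atm = 101325 Pa, so 0.1436 Pa = 0.1436 / 101325 = 1.4172218e-06 atm ≈ 1.417e-06 atm (4 s.f.). Final answer: 1.417e-06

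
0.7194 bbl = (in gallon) 1 bbl = 0.15898729 m^3, so 0.7194 bbl = 0.7194 * 0.15898729 = 0.11437546 m^3. 1 gallon = 0.0037854118 m^3, so 0.11437546 m^3 = 0.11437546 / 0.0037854118 = 30.2148 gallon ≈ 30.21 gallon (4 s.f.). Final answer: 30.21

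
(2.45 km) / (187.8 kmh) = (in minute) 0.7827. Check: 1 km = 1000 m, so 2.45 km = 2.45 * 1000 = 2450 m. 1 kmh = 0.27777778 m/s, so 187.8 kmh = 187.8 * 0.27777778 = 52.166667 m/s. Combine: 2450 m / 52.166667 m/s = 46.964856 s. 1 minute = 60 s, so 46.964856 s = 46.964856 / 60 = 0.7827476 minute ≈ 0.7827 minute (4 s.f.).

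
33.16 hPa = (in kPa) 1 hPa = 100 Pa, so 33.16 hPa = 33.16 * 100 = 3316 Pa. 1 kPa = 1000 Pa, so 3316 Pa = 3316 / 1000 = 3.316 kPa. Final answer: 3.316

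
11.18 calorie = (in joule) 1 calorie = 4.184 J, so 11.18 calorie = 11.18 * 4.184 = 46.77712 J. 46.77712 J = 46.77712 joule ≈ 46.78 joule (4 s.f.). Final answer: 46.78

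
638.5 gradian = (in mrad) 1.003e+04. Check: 1 gradian = 0.015707963 rad, so 638.5 gradian = 638.5 * 0.015707963 = 10.029535 rad. 1 mrad = 0.001 rad, so 10.029535 rad = 10.029535 / 0.001 = 10029.535 mrad ≈ 1.003e+04 mrad (4 s.f.).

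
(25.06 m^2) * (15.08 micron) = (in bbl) 0.002377. Check: 25.06 m^2 is already in m^2. 1 micron = 1e-06 m, so 15.08 micron = 15.08 * 1e-06 = 1.508e-05 m. Combine: 25.06 m^2 * 1.508e-05 m = 0.0003779048 m^3. 1 bbl = 0.15898729 m^3, so 0.0003779048 m^3 = 0.0003779048 / 0.15898729 = 0.0023769497 bbl ≈ 0.002377 bbl (4 s.f.).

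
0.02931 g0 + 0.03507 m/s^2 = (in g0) 0.03289. Check: 1 g0 = 9.80665 m/s^2, so 0.02931 g0 = 0.02931 * 9.80665 = 0.28743291 m/s^2. 0.03507 m/s^2 is already in m/s^2. Sum: 0.28743291 + 0.03507 = 0.32250291 m/s^2. 1 g0 = 9.80665 m/s^2, so 0.32250291 m/s^2 = 0.32250291 / 9.80665 = 0.032886145 g0 ≈ 0.03289 g0 (4 s.f.).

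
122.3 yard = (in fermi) 1.118e+17. Check: 1 yard = 0.9144 m, so 122.3 yard = 122.3 * 0.9144 = 111.83112 m. 1 fermi = 1e-15 m, so 111.83112 m = 111.83112 / 1e-15 = 1.1183112e+17 fermi ≈ 1.118e+17 fermi (4 s.f.).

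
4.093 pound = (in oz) 65.49. Check: 1 pound = 0.45359237 kg, so 4.093 pound = 4.093 * 0.45359237 = 1.8565536 kg. 1 oz = 0.028349523 kg, so 1.8565536 kg = 1.8565536 / 0.028349523 = 65.488 oz ≈ 65.49 oz (4 s.f.).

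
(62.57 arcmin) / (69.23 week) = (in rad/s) 4.347e-10. Check: 1 arcmin = 0.00029088821 rad, so 62.57 arcmin = 62.57 * 0.00029088821 = 0.018200875 rad. 1 week = 604800 s, so 69.23 week = 69.23 * 604800 = 41870304 s. Combine: 0.018200875 rad / 41870304 s = 4.3469651e-10 rad/s. Result: 4.3469651e-10 rad/s ≈ 4.347e-10 rad/s (4 s.f.).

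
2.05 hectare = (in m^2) 1 hectare = 10000 m^2, so 2.05 hectare = 2.05 * 10000 = 20500 m^2. Result: 20500 m^2 ≈ 2.05e+04 m^2 (4 s.f.). Final answer: 2.05e+04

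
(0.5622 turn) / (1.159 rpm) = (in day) 1 turn = 6.2831853 rad, so 0.5622 turn = 0.5622 * 6.2831853 = 3.5324068 rad. 1 rpm = 0.10471976 rad/s, so 1.159 rpm = 1.159 * 0.10471976 = 0.1213702 rad/s. Combine: 3.5324068 rad / 0.1213702 rad/s = 29.1044 s. 1 day = 86400 s, so 29.1044 s = 29.1044 / 86400 = 0.00033685649 day ≈ 0.0003369 day (4 s.f.). Final answer: 0.0003369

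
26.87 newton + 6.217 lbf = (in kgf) 26.87 newton = 26.87 N. 1 lbf = 4.4482216 N, so 6.217 lbf = 6.217 * 4.4482216 = 27.654594 N. Sum: 26.87 + 27.654594 = 54.524594 N. 1 kgf = 9.80665 N, so 54.524594 N = 54.524594 / 9.80665 = 5.5599612 kgf ≈ 5.56 kgf (4 s.f.). Final answer: 5.56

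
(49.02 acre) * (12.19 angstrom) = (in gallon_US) 1 acre = 4046.8564 m^2, so 49.02 acre = 49.02 * 4046.8564 = 198376.9 m^2. 1 angstrom = 1e-10 m, so 12.19 angstrom = 12.19 * 1e-10 = 1.219e-09 m. Combine: 198376.9 m^2 * 1.219e-09 m = 0.00024182144 m^3. 1 gallon_US = 0.0037854118 m^3, so 0.00024182144 m^3 = 0.00024182144 / 0.0037854118 = 0.063882467 gallon_US ≈ 0.06388 gallon_US (4 s.f.). Final answer: 0.06388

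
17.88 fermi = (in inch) 7.039e-13. Check: 1 fermi = 1e-15 m, so 17.88 fermi = 17.88 * 1e-15 = 1.788e-14 m. 1 inch = 0.0254 m, so 1.788e-14 m = 1.788e-14 / 0.0254 = 7.0393701e-13 inch ≈ 7.039e-13 inch (4 s.f.).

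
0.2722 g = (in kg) 0.0002722. Check: 1 g = 0.001 kg, so 0.2722 g = 0.2722 * 0.001 = 0.0002722 kg. Result: 0.0002722 kg.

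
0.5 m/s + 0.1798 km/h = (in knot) 0.5 m/s is already in m/s. 1 km/h = 0.27777778 m/s, so 0.1798 km/h = 0.1798 * 0.27777778 = 0.049944444 m/s. Sum: 0.5 + 0.049944444 = 0.54994444 m/s. 1 knot = 0.51444444 m/s, so 0.54994444 m/s = 0.54994444 / 0.51444444 = 1.0690065 knot ≈ 1.069 knot (4 s.f.). Final answer: 1.069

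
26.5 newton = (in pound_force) 26.5 newton = 26.5 N. 1 pound_force = 4.4482216 N, so 26.5 N = 26.5 / 4.4482216 = 5.957437 pound_force ≈ 5.957 pound_force (4 s.f.). Final answer: 5.957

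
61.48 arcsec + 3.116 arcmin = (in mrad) 1.204. Check: 1 arcsec = 4.8481368e-06 rad, so 61.48 arcsec = 61.48 * 4.8481368e-06 = 0.00029806345 rad. 1 arcmin = 0.00029088821 rad, so 3.116 arcmin = 3.116 * 0.00029088821 = 0.00090640766 rad. Sum: 0.00029806345 + 0.00090640766 = 0.0012044711 rad. 1 mrad = 0.001 rad, so 0.0012044711 rad = 0.0012044711 / 0.001 = 1.2044711 mrad ≈ 1.204 mrad (4 s.f.).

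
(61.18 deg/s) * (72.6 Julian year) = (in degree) 1.402e+11. Check: 1 deg/s = 0.017453293 rad/s, so 61.18 deg/s = 61.18 * 0.017453293 = 1.0677924 rad/s. 1 Julian year = 31557600 s, so 72.6 Julian year = 72.6 * 31557600 = 2.2910818e+09 s. Combine: 1.0677924 rad/s * 2.2910818e+09 s = 2.4463998e+09 rad. 1 degree = 0.017453293 rad, so 2.4463998e+09 rad = 2.4463998e+09 / 0.017453293 = 1.4016838e+11 degree ≈ 1.402e+11 degree (4 s.f.).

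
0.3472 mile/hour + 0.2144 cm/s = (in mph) 0.352. Check: 1 mile/hour = 0.44704 m/s, so 0.3472 mile/hour = 0.3472 * 0.44704 = 0.15521229 m/s. 1 cm/s = 0.01 m/s, so 0.2144 cm/s = 0.2144 * 0.01 = 0.002144 m/s. Sum: 0.15521229 + 0.002144 = 0.15735629 m/s. 1 mph = 0.44704 m/s, so 0.15735629 m/s = 0.15735629 / 0.44704 = 0.35199599 mph ≈ 0.352 mph (4 s.f.).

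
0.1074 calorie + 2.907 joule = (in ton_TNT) 8.022e-10. Check: 1 calorie = 4.184 J, so 0.1074 calorie = 0.1074 * 4.184 = 0.4493616 J. 2.907 joule = 2.907 J. Sum: 0.4493616 + 2.907 = 3.3563616 J. 1 ton_TNT = 4.184e+09 J, so 3.3563616 J = 3.3563616 / 4.184e+09 = 8.0218967e-10 ton_TNT ≈ 8.022e-10 ton_TNT (4 s.f.).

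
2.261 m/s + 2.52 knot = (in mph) 2.261 m/s is already in m/s. 1 knot = 0.51444444 m/s, so 2.52 knot = 2.52 * 0.51444444 = 1.2964 m/s. Sum: 2.261 + 1.2964 = 3.5574 m/s. 1 mph = 0.44704 m/s, so 3.5574 m/s = 3.5574 / 0.44704 = 7.9576772 mph ≈ 7.958 mph (4 s.f.). Final answer: 7.958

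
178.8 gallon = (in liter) 676.8. Check: 1 gallon = 0.0037854118 m^3, so 178.8 gallon = 178.8 * 0.0037854118 = 0.67683163 m^3. 1 liter = 0.001 m^3, so 0.67683163 m^3 = 0.67683163 / 0.001 = 676.83163 liter ≈ 676.8 liter (4 s.f.).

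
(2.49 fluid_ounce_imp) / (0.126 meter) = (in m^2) 1 fluid_ounce_imp = 2.8413063e-05 m^3, so 2.49 fluid_ounce_imp = 2.49 * 2.8413063e-05 = 7.0748526e-05 m^3. 0.126 meter = 0.126 m. Combine: 7.0748526e-05 m^3 / 0.126 m = 0.00056149624 m^2. Result: 0.00056149624 m^2 ≈ 0.0005615 m^2 (4 s.f.). Final answer: 0.0005615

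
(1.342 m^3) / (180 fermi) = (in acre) 1.842e+09. Check: 1.342 m^3 is already in m^3. 1 fermi = 1e-15 m, so 180 fermi = 180 * 1e-15 = 1.8e-13 m. Combine: 1.342 m^3 / 1.8e-13 m = 7.4555556e+12 m^2. 1 acre = 4046.8564 m^2, so 7.4555556e+12 m^2 = 7.4555556e+12 / 4046.8564 = 1.8423079e+09 acre ≈ 1.842e+09 acre (4 s.f.).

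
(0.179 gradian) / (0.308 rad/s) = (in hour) 2.536e-06. Check: 1 gradian = 0.015707963 rad, so 0.179 gradian = 0.179 * 0.015707963 = 0.0028117254 rad. 0.308 rad/s is already in rad/s. Combine: 0.0028117254 rad / 0.308 rad/s = 0.0091289787 s. 1 hour = 3600 s, so 0.0091289787 s = 0.0091289787 / 3600 = 2.5358274e-06 hour ≈ 2.536e-06 hour (4 s.f.).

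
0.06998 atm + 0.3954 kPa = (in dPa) 1 atm = 101325 Pa, so 0.06998 atm = 0.06998 * 101325 = 7090.7235 Pa. 1 kPa = 1000 Pa, so 0.3954 kPa = 0.3954 * 1000 = 395.4 Pa. Sum: 7090.7235 + 395.4 = 7486.1235 Pa. 1 dPa = 0.1 Pa, so 7486.1235 Pa = 7486.1235 / 0.1 = 74861.235 dPa ≈ 7.486e+04 dPa (4 s.f.). Final answer: 7.486e+04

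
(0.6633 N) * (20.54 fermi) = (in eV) 8.504e+04. Check: 0.6633 N is already in N. 1 fermi = 1e-15 m, so 20.54 fermi = 20.54 * 1e-15 = 2.054e-14 m. Combine: 0.6633 N * 2.054e-14 m = 1.3624182e-14 J. 1 eV = 1.6021766e-19 J, so 1.3624182e-14 J = 1.3624182e-14 / 1.6021766e-19 = 85035.456 eV ≈ 8.504e+04 eV (4 s.f.).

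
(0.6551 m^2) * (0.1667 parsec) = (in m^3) 0.6551 m^2 is already in m^2. 1 parsec = 3.0856776e+16 m, so 0.1667 parsec = 0.1667 * 3.0856776e+16 = 5.1438245e+15 m. Combine: 0.6551 m^2 * 5.1438245e+15 m = 3.3697194e+15 m^3. Result: 3.3697194e+15 m^3 ≈ 3.37e+15 m^3 (4 s.f.). Final answer: 3.37e+15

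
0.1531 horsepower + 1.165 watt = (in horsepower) 1 horsepower = 745.69987 W, so 0.1531 horsepower = 0.1531 * 745.69987 = 114.16665 W. 1.165 watt = 1.165 W. Sum: 114.16665 + 1.165 = 115.33165 W. 1 horsepower = 745.69987 W, so 115.33165 W = 115.33165 / 745.69987 = 0.15466229 horsepower ≈ 0.1547 horsepower (4 s.f.). Final answer: 0.1547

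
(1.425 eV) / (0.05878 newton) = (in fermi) 1 eV = 1.6021766e-19 J, so 1.425 eV = 1.425 * 1.6021766e-19 = 2.2831017e-19 J. 0.05878 newton = 0.05878 N. Combine: 2.2831017e-19 J / 0.05878 N = 3.8841472e-18 m. 1 fermi = 1e-15 m, so 3.8841472e-18 m = 3.8841472e-18 / 1e-15 = 0.0038841472 fermi ≈ 0.003884 fermi (4 s.f.). Final answer: 0.003884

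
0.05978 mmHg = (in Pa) 1 mmHg = 133.32237 Pa, so 0.05978 mmHg = 0.05978 * 133.32237 = 7.9700112 Pa. Result: 7.9700112 Pa ≈ 7.97 Pa (4 s.f.). Final answer: 7.97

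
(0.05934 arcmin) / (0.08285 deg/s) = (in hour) 3.316e-06. Check: 1 arcmin = 0.00029088821 rad, so 0.05934 arcmin = 0.05934 * 0.00029088821 = 1.7261306e-05 rad. 1 deg/s = 0.017453293 rad/s, so 0.08285 deg/s = 0.08285 * 0.017453293 = 0.0014460053 rad/s. Combine: 1.7261306e-05 rad / 0.0014460053 rad/s = 0.011937236 s. 1 hour = 3600 s, so 0.011937236 s = 0.011937236 / 3600 = 3.3158989e-06 hour ≈ 3.316e-06 hour (4 s.f.).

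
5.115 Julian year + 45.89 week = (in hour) 1 Julian year = 31557600 s, so 5.115 Julian year = 5.115 * 31557600 = 1.6141712e+08 s. 1 week = 604800 s, so 45.89 week = 45.89 * 604800 = 27754272 s. Sum: 1.6141712e+08 + 27754272 = 1.891714e+08 s. 1 hour = 3600 s, so 1.891714e+08 s = 1.891714e+08 / 3600 = 52547.61 hour ≈ 5.255e+04 hour (4 s.f.). Final answer: 5.255e+04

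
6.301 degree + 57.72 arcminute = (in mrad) 1 degree = 0.017453293 rad, so 6.301 degree = 6.301 * 0.017453293 = 0.1099732 rad. 1 arcminute = 0.00029088821 rad, so 57.72 arcminute = 57.72 * 0.00029088821 = 0.016790067 rad. Sum: 0.1099732 + 0.016790067 = 0.12676326 rad. 1 mrad = 0.001 rad, so 0.12676326 rad = 0.12676326 / 0.001 = 126.76326 mrad ≈ 126.8 mrad (4 s.f.). Final answer: 126.8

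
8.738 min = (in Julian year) 1.661e-05. Check: 1 min = 60 s, so 8.738 min = 8.738 * 60 = 524.28 s. 1 Julian year = 31557600 s, so 524.28 s = 524.28 / 31557600 = 1.6613431e-05 Julian year ≈ 1.661e-05 Julian year (4 s.f.).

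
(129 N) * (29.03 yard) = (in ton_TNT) 8.184e-07. Check: 129 N is already in N. 1 yard = 0.9144 m, so 29.03 yard = 29.03 * 0.9144 = 26.545032 m. Combine: 129 N * 26.545032 m = 3424.3091 J. 1 ton_TNT = 4.184e+09 J, so 3424.3091 J = 3424.3091 / 4.184e+09 = 8.1842952e-07 ton_TNT ≈ 8.184e-07 ton_TNT (4 s.f.).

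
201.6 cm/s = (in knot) 1 cm/s = 0.01 m/s, so 201.6 cm/s = 201.6 * 0.01 = 2.016 m/s. 1 knot = 0.51444444 m/s, so 2.016 m/s = 2.016 / 0.51444444 = 3.9187905 knot ≈ 3.919 knot (4 s.f.). Final answer: 3.919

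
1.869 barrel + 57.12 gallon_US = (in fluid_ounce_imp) 1.807e+04. Check: 1 barrel = 0.15898729 m^3, so 1.869 barrel = 1.869 * 0.15898729 = 0.29714725 m^3. 1 gallon_US = 0.0037854118 m^3, so 57.12 gallon_US = 57.12 * 0.0037854118 = 0.21622272 m^3. Sum: 0.29714725 + 0.21622272 = 0.51336998 m^3. 1 fluid_ounce_imp = 2.8413063e-05 m^3, so 0.51336998 m^3 = 0.51336998 / 2.8413063e-05 = 18068.097 fluid_ounce_imp ≈ 1.807e+04 fluid_ounce_imp (4 s.f.).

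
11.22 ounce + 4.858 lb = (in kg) 2.522. Check: 1 ounce = 0.028349523 kg, so 11.22 ounce = 11.22 * 0.028349523 = 0.31808165 kg. 1 lb = 0.45359237 kg, so 4.858 lb = 4.858 * 0.45359237 = 2.2035517 kg. Sum: 0.31808165 + 2.2035517 = 2.5216334 kg. Result: 2.5216334 kg ≈ 2.522 kg (4 s.f.).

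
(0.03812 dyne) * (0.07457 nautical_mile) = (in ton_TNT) 1 dyne = 1e-05 N, so 0.03812 dyne = 0.03812 * 1e-05 = 3.812e-07 N. 1 nautical_mile = 1852 m, so 0.07457 nautical_mile = 0.07457 * 1852 = 138.10364 m. Combine: 3.812e-07 N * 138.10364 m = 5.2645108e-05 J. 1 ton_TNT = 4.184e+09 J, so 5.2645108e-05 J = 5.2645108e-05 / 4.184e+09 = 1.2582483e-14 ton_TNT ≈ 1.258e-14 ton_TNT (4 s.f.). Final answer: 1.258e-14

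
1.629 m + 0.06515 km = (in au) 1.629 m is already in m. 1 km = 1000 m, so 0.06515 km = 0.06515 * 1000 = 65.15 m. Sum: 1.629 + 65.15 = 66.779 m. 1 au = 1.4959787e+11 m, so 66.779 m = 66.779 / 1.4959787e+11 = 4.4639004e-10 au ≈ 4.464e-10 au (4 s.f.). Final answer: 4.464e-10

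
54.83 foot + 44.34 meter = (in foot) 200.3. Check: 1 foot = 0.3048 m, so 54.83 foot = 54.83 * 0.3048 = 16.712184 m. 44.34 meter = 44.34 m. Sum: 16.712184 + 44.34 = 61.052184 m. 1 foot = 0.3048 m, so 61.052184 m = 61.052184 / 0.3048 = 200.30244 foot ≈ 200.3 foot (4 s.f.).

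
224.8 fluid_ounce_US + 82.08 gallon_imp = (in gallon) 1 fluid_ounce_US = 2.957353e-05 m^3, so 224.8 fluid_ounce_US = 224.8 * 2.957353e-05 = 0.0066481294 m^3. 1 gallon_imp = 0.00454609 m^3, so 82.08 gallon_imp = 82.08 * 0.00454609 = 0.37314307 m^3. Sum: 0.0066481294 + 0.37314307 = 0.3797912 m^3. 1 gallon = 0.0037854118 m^3, so 0.3797912 m^3 = 0.3797912 / 0.0037854118 = 100.33022 gallon ≈ 100.3 gallon (4 s.f.). Final answer: 100.3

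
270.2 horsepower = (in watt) 2.015e+05. Check: 1 horsepower = 745.69987 W, so 270.2 horsepower = 270.2 * 745.69987 = 201488.11 W. 201488.11 W = 201488.11 watt ≈ 2.015e+05 watt (4 s.f.).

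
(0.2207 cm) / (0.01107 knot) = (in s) 0.3875. Check: 1 cm = 0.01 m, so 0.2207 cm = 0.2207 * 0.01 = 0.002207 m. 1 knot = 0.51444444 m/s, so 0.01107 knot = 0.01107 * 0.51444444 = 0.0056949 m/s. Combine: 0.002207 m / 0.0056949 m/s = 0.38753973 s. Result: 0.38753973 s ≈ 0.3875 s (4 s.f.).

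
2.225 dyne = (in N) 1 dyne = 1e-05 N, so 2.225 dyne = 2.225 * 1e-05 = 2.225e-05 N. Result: 2.225e-05 N. Final answer: 2.225e-05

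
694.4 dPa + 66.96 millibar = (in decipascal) 6.765e+04. Check: 1 dPa = 0.1 Pa, so 694.4 dPa = 694.4 * 0.1 = 69.44 Pa. 1 millibar = 100 Pa, so 66.96 millibar = 66.96 * 100 = 6696 Pa. Sum: 69.44 + 6696 = 6765.44 Pa. 1 decipascal = 0.1 Pa, so 6765.44 Pa = 6765.44 / 0.1 = 67654.4 decipascal ≈ 6.765e+04 decipascal (4 s.f.).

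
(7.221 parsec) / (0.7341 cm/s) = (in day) 3.513e+14. Check: 1 parsec = 3.0856776e+16 m, so 7.221 parsec = 7.221 * 3.0856776e+16 = 2.2281678e+17 m. 1 cm/s = 0.01 m/s, so 0.7341 cm/s = 0.7341 * 0.01 = 0.007341 m/s. Combine: 2.2281678e+17 m / 0.007341 m/s = 3.0352374e+19 s. 1 day = 86400 s, so 3.0352374e+19 s = 3.0352374e+19 / 86400 = 3.5130063e+14 day ≈ 3.513e+14 day (4 s.f.).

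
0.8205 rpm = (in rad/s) 1 rpm = 0.10471976 rad/s, so 0.8205 rpm = 0.8205 * 0.10471976 = 0.085922559 rad/s. Result: 0.085922559 rad/s ≈ 0.08592 rad/s (4 s.f.). Final answer: 0.08592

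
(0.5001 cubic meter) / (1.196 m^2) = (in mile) 0.0002598. Check: 0.5001 cubic meter = 0.5001 m^3. 1.196 m^2 is already in m^2. Combine: 0.5001 m^3 / 1.196 m^2 = 0.41814381 m. 1 mile = 1609.344 m, so 0.41814381 m = 0.41814381 / 1609.344 = 0.00025982252 mile ≈ 0.0002598 mile (4 s.f.).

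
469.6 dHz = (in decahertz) 4.696. Check: 1 dHz = 0.1 Hz, so 469.6 dHz = 469.6 * 0.1 = 46.96 Hz. 1 decahertz = 10 Hz, so 46.96 Hz = 46.96 / 10 = 4.696 decahertz.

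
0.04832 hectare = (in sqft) 1 hectare = 10000 m^2, so 0.04832 hectare = 0.04832 * 10000 = 483.2 m^2. 1 sqft = 0.09290304 m^2, so 483.2 m^2 = 483.2 / 0.09290304 = 5201.1215 sqft ≈ 5201 sqft (4 s.f.). Final answer: 5201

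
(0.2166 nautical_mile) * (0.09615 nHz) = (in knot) 7.497e-08. Check: 1 nautical_mile = 1852 m, so 0.2166 nautical_mile = 0.2166 * 1852 = 401.1432 m. 1 nHz = 1e-09 Hz, so 0.09615 nHz = 0.09615 * 1e-09 = 9.615e-11 Hz. Combine: 401.1432 m * 9.615e-11 Hz = 3.8569919e-08 m/s. 1 knot = 0.51444444 m/s, so 3.8569919e-08 m/s = 3.8569919e-08 / 0.51444444 = 7.4973924e-08 knot ≈ 7.497e-08 knot (4 s.f.).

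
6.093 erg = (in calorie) 1.456e-07. Check: 1 erg = 1e-07 J, so 6.093 erg = 6.093 * 1e-07 = 6.093e-07 J. 1 calorie = 4.184 J, so 6.093e-07 J = 6.093e-07 / 4.184 = 1.456262e-07 calorie ≈ 1.456e-07 calorie (4 s.f.).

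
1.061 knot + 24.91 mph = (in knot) 1 knot = 0.51444444 m/s, so 1.061 knot = 1.061 * 0.51444444 = 0.54582556 m/s. 1 mph = 0.44704 m/s, so 24.91 mph = 24.91 * 0.44704 = 11.135766 m/s. Sum: 0.54582556 + 11.135766 = 11.681592 m/s. 1 knot = 0.51444444 m/s, so 11.681592 m/s = 11.681592 / 0.51444444 = 22.707198 knot ≈ 22.71 knot (4 s.f.). Final answer: 22.71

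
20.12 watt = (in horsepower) 20.12 watt = 20.12 W. 1 horsepower = 745.69987 W, so 20.12 W = 20.12 / 745.69987 = 0.026981364 horsepower ≈ 0.02698 horsepower (4 s.f.). Final answer: 0.02698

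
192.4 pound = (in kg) 87.27. Check: 1 pound = 0.45359237 kg, so 192.4 pound = 192.4 * 0.45359237 = 87.271172 kg. Result: 87.271172 kg ≈ 87.27 kg (4 s.f.).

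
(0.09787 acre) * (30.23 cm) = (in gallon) 3.163e+04. Check: 1 acre = 4046.8564 m^2, so 0.09787 acre = 0.09787 * 4046.8564 = 396.06584 m^2. 1 cm = 0.01 m, so 30.23 cm = 30.23 * 0.01 = 0.3023 m. Combine: 396.06584 m^2 * 0.3023 m = 119.7307 m^3. 1 gallon = 0.0037854118 m^3, so 119.7307 m^3 = 119.7307 / 0.0037854118 = 31629.506 gallon ≈ 3.163e+04 gallon (4 s.f.).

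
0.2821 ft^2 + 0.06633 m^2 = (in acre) 2.287e-05. Check: 1 ft^2 = 0.09290304 m^2, so 0.2821 ft^2 = 0.2821 * 0.09290304 = 0.026207948 m^2. 0.06633 m^2 is already in m^2. Sum: 0.026207948 + 0.06633 = 0.092537948 m^2. 1 acre = 4046.8564 m^2, so 0.092537948 m^2 = 0.092537948 / 4046.8564 = 2.2866625e-05 acre ≈ 2.287e-05 acre (4 s.f.).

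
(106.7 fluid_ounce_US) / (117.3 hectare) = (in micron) 0.00269. Check: 1 fluid_ounce_US = 2.957353e-05 m^3, so 106.7 fluid_ounce_US = 106.7 * 2.957353e-05 = 0.0031554956 m^3. 1 hectare = 10000 m^2, so 117.3 hectare = 117.3 * 10000 = 1173000 m^2. Combine: 0.0031554956 m^3 / 1173000 m^2 = 2.6901071e-09 m. 1 micron = 1e-06 m, so 2.6901071e-09 m = 2.6901071e-09 / 1e-06 = 0.0026901071 micron ≈ 0.00269 micron (4 s.f.).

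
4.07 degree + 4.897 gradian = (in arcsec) 1 degree = 0.017453293 rad, so 4.07 degree = 4.07 * 0.017453293 = 0.071034901 rad. 1 gradian = 0.015707963 rad, so 4.897 gradian = 4.897 * 0.015707963 = 0.076921896 rad. Sum: 0.071034901 + 0.076921896 = 0.1479568 rad. 1 arcsec = 4.8481368e-06 rad, so 0.1479568 rad = 0.1479568 / 4.8481368e-06 = 30518.28 arcsec ≈ 3.052e+04 arcsec (4 s.f.). Final answer: 3.052e+04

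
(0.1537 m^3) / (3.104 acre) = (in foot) 0.1537 m^3 is already in m^3. 1 acre = 4046.8564 m^2, so 3.104 acre = 3.104 * 4046.8564 = 12561.442 m^2. Combine: 0.1537 m^3 / 12561.442 m^2 = 1.2235856e-05 m. 1 foot = 0.3048 m, so 1.2235856e-05 m = 1.2235856e-05 / 0.3048 = 4.0143885e-05 foot ≈ 4.014e-05 foot (4 s.f.). Final answer: 4.014e-05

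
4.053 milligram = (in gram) 0.004053. Check: 1 milligram = 1e-06 kg, so 4.053 milligram = 4.053 * 1e-06 = 4.053e-06 kg. 1 gram = 0.001 kg, so 4.053e-06 kg = 4.053e-06 / 0.001 = 0.004053 gram.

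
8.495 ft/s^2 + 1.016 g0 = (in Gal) 1 ft/s^2 = 0.3048 m/s^2, so 8.495 ft/s^2 = 8.495 * 0.3048 = 2.589276 m/s^2. 1 g0 = 9.80665 m/s^2, so 1.016 g0 = 1.016 * 9.80665 = 9.9635564 m/s^2. Sum: 2.589276 + 9.9635564 = 12.552832 m/s^2. 1 Gal = 0.01 m/s^2, so 12.552832 m/s^2 = 12.552832 / 0.01 = 1255.2832 Gal ≈ 1255 Gal (4 s.f.). Final answer: 1255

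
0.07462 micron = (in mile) 4.637e-11. Check: 1 micron = 1e-06 m, so 0.07462 micron = 0.07462 * 1e-06 = 7.462e-08 m. 1 mile = 1609.344 m, so 7.462e-08 m = 7.462e-08 / 1609.344 = 4.6366718e-11 mile ≈ 4.637e-11 mile (4 s.f.).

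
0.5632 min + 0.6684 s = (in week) 1 min = 60 s, so 0.5632 min = 0.5632 * 60 = 33.792 s. 0.6684 s is already in s. Sum: 33.792 + 0.6684 = 34.4604 s. 1 week = 604800 s, so 34.4604 s = 34.4604 / 604800 = 5.6978175e-05 week ≈ 5.698e-05 week (4 s.f.). Final answer: 5.698e-05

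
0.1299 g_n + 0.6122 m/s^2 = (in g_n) 0.1923. Check: 1 g_n = 9.80665 m/s^2, so 0.1299 g_n = 0.1299 * 9.80665 = 1.2738838 m/s^2. 0.6122 m/s^2 is already in m/s^2. Sum: 1.2738838 + 0.6122 = 1.8860838 m/s^2. 1 g_n = 9.80665 m/s^2, so 1.8860838 m/s^2 = 1.8860838 / 9.80665 = 0.19232703 g_n ≈ 0.1923 g_n (4 s.f.).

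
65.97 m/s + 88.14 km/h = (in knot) 175.8. Check: 65.97 m/s is already in m/s. 1 km/h = 0.27777778 m/s, so 88.14 km/h = 88.14 * 0.27777778 = 24.483333 m/s. Sum: 65.97 + 24.483333 = 90.453333 m/s. 1 knot = 0.51444444 m/s, so 90.453333 m/s = 90.453333 / 0.51444444 = 175.82721 knot ≈ 175.8 knot (4 s.f.).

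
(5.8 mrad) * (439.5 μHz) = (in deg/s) 0.0001461. Check: 1 mrad = 0.001 rad, so 5.8 mrad = 5.8 * 0.001 = 0.0058 rad. 1 μHz = 1e-06 Hz, so 439.5 μHz = 439.5 * 1e-06 = 0.0004395 Hz. Combine: 0.0058 rad * 0.0004395 Hz = 2.5491e-06 rad/s. 1 deg/s = 0.017453293 rad/s, so 2.5491e-06 rad/s = 2.5491e-06 / 0.017453293 = 0.00014605267 deg/s ≈ 0.0001461 deg/s (4 s.f.).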